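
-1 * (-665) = 665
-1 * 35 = -35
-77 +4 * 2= -69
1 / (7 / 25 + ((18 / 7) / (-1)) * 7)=-25 / 443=-0.06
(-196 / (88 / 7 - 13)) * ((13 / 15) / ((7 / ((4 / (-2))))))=-113.24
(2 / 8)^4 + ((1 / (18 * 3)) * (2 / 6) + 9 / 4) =46865 / 20736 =2.26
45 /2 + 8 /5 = 241 /10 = 24.10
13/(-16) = -13/16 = -0.81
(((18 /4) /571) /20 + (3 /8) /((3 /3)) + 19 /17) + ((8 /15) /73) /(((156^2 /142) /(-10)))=96524175161 /64667839860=1.49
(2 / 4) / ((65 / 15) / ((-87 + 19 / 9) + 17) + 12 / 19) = 0.88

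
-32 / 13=-2.46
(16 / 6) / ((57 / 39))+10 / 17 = 2.41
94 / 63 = 1.49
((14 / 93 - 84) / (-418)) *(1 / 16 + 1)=66283 / 310992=0.21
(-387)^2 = 149769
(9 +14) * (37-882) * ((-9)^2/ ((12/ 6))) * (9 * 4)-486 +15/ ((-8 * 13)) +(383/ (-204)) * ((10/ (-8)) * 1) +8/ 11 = -3306554374729/ 116688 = -28336713.07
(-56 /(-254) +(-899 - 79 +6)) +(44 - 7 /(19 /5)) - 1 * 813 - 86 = -4412464 /2413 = -1828.62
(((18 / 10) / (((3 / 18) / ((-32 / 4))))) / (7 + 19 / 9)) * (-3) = 5832 / 205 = 28.45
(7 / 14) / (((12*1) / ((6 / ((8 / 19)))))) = 19 / 32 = 0.59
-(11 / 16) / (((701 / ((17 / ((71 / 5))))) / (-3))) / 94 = 2805 / 74855584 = 0.00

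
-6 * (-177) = 1062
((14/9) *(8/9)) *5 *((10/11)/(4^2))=350/891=0.39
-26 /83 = -0.31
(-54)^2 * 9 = 26244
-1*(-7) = 7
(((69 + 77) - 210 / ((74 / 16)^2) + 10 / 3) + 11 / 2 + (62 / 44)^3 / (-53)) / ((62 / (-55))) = -1679949650275 / 13063742736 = -128.60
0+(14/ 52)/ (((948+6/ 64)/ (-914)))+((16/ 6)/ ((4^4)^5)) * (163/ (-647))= -9102869960518466759/ 35071854803354124288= -0.26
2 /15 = 0.13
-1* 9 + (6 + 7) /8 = -59 /8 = -7.38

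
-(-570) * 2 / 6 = 190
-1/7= -0.14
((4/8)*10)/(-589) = -5/589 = -0.01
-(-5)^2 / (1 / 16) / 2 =-200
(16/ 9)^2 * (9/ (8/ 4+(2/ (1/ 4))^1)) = 128/ 45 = 2.84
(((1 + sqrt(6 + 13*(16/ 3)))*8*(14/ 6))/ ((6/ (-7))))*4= -784*sqrt(678)/ 27 - 784/ 9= -843.19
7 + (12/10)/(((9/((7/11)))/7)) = 7.59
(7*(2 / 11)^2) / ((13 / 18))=504 / 1573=0.32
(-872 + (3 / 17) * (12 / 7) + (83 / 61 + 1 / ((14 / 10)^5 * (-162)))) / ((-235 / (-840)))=-9829510560700 / 3159603153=-3111.00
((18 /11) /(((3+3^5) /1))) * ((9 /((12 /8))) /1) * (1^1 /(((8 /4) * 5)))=9 /2255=0.00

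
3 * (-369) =-1107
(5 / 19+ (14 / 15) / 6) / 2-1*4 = -3241 / 855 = -3.79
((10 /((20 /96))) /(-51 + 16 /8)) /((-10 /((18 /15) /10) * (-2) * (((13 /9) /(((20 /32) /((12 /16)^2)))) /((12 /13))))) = -864 /207025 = -0.00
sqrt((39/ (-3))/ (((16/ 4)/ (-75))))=5* sqrt(39)/ 2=15.61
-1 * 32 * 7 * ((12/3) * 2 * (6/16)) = -672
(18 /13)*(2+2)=72 /13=5.54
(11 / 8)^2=121 / 64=1.89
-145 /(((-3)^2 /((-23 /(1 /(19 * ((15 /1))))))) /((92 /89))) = 29147900 /267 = 109168.16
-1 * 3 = -3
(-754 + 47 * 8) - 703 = -1081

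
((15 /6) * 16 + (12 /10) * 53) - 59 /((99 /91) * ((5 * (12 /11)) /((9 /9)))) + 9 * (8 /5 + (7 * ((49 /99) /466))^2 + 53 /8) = 1189624108463 /7094486520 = 167.68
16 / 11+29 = 335 / 11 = 30.45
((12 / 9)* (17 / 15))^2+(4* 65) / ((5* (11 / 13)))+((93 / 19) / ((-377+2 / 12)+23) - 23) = 3326448863 / 81682425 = 40.72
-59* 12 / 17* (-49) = 34692 / 17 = 2040.71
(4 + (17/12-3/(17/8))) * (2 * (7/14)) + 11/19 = 17767/3876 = 4.58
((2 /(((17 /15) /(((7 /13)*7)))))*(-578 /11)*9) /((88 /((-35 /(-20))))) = -787185 /12584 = -62.55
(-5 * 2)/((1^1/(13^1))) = -130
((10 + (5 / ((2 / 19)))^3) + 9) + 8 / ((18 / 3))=2572613 / 24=107192.21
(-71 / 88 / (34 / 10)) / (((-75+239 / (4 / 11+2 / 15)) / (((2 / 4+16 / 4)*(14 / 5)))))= -0.01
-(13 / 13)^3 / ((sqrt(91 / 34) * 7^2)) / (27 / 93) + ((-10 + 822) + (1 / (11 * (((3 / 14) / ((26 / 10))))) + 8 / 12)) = 134272 / 165- 31 * sqrt(3094) / 40131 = 813.73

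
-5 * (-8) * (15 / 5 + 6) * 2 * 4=2880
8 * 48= 384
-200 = -200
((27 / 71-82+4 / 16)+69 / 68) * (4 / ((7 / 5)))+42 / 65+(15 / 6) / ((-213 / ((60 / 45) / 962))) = -5981165273 / 26125515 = -228.94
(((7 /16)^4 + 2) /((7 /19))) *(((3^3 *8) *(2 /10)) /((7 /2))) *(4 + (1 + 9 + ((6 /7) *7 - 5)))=205414947 /200704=1023.47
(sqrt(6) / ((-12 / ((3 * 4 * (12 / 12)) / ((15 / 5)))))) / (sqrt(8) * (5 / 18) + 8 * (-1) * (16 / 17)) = 4335 * sqrt(3) / 656327 + 29376 * sqrt(6) / 656327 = 0.12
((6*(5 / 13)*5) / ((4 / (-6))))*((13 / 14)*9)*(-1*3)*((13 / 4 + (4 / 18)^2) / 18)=26725 / 336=79.54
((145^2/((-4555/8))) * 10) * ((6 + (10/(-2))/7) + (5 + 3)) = -31285200/6377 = -4905.94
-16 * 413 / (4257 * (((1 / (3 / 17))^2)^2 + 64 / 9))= -59472 / 39777881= -0.00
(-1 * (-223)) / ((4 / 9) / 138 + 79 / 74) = 10247742 / 49207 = 208.26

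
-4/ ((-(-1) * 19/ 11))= -44/ 19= -2.32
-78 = -78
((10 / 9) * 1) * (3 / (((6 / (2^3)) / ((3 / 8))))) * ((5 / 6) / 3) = 25 / 54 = 0.46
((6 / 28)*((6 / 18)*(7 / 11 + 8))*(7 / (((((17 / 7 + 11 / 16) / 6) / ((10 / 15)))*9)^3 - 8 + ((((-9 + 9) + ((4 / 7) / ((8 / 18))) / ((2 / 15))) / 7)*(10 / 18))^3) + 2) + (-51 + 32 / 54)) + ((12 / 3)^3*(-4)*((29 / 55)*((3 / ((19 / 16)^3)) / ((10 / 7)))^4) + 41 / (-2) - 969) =-82072725732305792687190168422873104247 / 59797585405339964053692449069306250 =-1372.51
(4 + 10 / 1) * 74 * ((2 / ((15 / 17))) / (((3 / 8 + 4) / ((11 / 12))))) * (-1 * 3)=-110704 / 75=-1476.05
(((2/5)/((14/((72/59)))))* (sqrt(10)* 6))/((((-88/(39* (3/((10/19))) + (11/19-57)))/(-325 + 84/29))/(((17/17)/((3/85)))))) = 11380.60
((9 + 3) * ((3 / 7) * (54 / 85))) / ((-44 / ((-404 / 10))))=98172 / 32725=3.00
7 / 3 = 2.33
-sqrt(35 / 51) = -sqrt(1785) / 51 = -0.83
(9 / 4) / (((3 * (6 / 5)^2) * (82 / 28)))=0.18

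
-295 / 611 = -0.48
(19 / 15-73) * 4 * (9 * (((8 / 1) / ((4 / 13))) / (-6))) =55952 / 5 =11190.40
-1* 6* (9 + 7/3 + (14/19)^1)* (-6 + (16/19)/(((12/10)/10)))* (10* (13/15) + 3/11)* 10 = -235433600/35739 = -6587.58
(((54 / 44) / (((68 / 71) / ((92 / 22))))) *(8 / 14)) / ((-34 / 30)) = -661365 / 244783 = -2.70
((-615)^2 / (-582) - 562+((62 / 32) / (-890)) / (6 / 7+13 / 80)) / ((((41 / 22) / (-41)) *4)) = 65712462233 / 9858886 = 6665.30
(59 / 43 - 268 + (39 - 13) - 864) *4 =-189996 / 43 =-4418.51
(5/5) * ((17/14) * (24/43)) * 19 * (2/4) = 1938/301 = 6.44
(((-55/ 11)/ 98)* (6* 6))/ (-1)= 90/ 49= 1.84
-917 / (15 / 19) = -1161.53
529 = 529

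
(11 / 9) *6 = 22 / 3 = 7.33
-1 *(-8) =8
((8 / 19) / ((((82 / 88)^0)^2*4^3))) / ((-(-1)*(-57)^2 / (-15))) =-5 / 164616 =-0.00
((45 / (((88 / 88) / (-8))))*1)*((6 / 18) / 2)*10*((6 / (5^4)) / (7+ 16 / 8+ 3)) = -0.48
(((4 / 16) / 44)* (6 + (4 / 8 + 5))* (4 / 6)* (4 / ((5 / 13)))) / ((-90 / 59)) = -17641 / 59400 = -0.30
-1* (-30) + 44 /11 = 34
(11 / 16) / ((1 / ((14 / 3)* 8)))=77 / 3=25.67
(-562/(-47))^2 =315844/2209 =142.98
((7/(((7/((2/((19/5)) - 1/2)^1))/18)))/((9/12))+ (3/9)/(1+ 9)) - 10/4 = -523/285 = -1.84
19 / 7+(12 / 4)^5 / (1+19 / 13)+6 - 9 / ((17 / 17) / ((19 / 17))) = 370801 / 3808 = 97.37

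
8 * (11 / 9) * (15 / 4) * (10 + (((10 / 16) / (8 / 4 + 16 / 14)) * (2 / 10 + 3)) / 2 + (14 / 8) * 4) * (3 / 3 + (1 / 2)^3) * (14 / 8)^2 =280035 / 128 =2187.77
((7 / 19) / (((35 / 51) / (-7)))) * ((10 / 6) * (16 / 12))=-476 / 57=-8.35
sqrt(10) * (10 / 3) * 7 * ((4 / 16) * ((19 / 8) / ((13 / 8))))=665 * sqrt(10) / 78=26.96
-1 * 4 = -4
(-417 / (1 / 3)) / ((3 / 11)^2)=-16819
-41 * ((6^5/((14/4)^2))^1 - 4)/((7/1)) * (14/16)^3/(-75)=316807/9600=33.00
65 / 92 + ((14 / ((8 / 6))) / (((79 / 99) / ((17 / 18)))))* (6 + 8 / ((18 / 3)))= 667489 / 7268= 91.84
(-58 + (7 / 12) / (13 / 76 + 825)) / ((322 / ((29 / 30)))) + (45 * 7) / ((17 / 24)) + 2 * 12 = 121645754717 / 259631820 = 468.53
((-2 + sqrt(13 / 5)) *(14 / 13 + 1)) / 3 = -18 / 13 + 9 *sqrt(65) / 65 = -0.27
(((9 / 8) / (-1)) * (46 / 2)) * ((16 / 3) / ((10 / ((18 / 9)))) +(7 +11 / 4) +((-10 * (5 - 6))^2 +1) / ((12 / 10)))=-2457.69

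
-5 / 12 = -0.42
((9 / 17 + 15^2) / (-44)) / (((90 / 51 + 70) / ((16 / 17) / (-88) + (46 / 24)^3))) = -161295883 / 321221120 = -0.50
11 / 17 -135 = -2284 / 17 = -134.35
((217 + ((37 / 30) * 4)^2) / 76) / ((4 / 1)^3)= 54301 / 1094400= 0.05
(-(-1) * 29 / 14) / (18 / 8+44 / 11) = 58 / 175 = 0.33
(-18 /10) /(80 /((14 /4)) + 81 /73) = -4599 /61235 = -0.08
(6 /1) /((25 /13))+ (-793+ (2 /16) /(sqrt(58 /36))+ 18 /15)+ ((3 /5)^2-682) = -36758 /25+ 3 * sqrt(58) /232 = -1470.22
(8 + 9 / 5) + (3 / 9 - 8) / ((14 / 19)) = -127 / 210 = -0.60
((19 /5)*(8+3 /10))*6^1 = 4731 /25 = 189.24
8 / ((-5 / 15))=-24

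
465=465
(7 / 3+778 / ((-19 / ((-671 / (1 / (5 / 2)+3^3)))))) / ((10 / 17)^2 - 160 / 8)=-2268300599 / 44355120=-51.14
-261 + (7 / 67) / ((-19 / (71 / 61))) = -20267930 / 77653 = -261.01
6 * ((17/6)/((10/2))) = 17/5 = 3.40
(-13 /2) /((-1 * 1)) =13 /2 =6.50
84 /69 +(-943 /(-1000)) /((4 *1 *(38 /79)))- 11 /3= -20547707 /10488000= -1.96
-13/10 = -1.30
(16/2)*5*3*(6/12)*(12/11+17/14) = 10650/77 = 138.31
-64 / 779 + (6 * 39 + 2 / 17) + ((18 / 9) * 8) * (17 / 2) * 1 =4900380 / 13243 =370.04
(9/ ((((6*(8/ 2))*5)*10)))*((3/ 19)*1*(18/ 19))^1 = 81/ 72200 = 0.00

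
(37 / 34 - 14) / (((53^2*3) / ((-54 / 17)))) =3951 / 811801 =0.00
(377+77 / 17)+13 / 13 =6503 / 17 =382.53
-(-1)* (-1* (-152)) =152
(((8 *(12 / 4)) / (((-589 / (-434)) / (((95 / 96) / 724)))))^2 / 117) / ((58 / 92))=0.00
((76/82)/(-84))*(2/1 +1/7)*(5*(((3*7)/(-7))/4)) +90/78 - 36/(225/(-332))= 283957133/5223400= 54.36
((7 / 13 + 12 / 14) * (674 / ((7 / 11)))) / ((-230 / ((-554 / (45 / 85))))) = 4433890802 / 659295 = 6725.20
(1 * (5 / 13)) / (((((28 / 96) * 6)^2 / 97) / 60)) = 465600 / 637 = 730.93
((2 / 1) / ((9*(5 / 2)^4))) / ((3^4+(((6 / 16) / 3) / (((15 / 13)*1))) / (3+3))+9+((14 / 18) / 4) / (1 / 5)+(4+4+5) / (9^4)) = 373248 / 5970002125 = 0.00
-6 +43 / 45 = -227 / 45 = -5.04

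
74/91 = 0.81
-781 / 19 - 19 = -1142 / 19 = -60.11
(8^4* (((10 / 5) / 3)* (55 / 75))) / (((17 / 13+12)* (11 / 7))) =745472 / 7785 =95.76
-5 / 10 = -1 / 2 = -0.50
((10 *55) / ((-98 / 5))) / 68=-1375 / 3332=-0.41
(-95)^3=-857375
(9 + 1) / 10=1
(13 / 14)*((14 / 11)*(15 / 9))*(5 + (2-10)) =-65 / 11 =-5.91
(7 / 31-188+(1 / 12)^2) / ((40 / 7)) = -5867351 / 178560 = -32.86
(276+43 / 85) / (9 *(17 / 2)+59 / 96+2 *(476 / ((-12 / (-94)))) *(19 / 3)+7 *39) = 0.01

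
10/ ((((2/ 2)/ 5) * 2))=25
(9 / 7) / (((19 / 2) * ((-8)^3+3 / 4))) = -72 / 271985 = -0.00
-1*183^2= -33489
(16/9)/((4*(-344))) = -1/774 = -0.00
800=800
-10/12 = -5/6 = -0.83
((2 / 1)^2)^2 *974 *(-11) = -171424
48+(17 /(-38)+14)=2339 /38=61.55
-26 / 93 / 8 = -13 / 372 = -0.03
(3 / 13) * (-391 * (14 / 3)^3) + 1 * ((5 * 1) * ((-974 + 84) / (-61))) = -64926494 / 7137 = -9097.17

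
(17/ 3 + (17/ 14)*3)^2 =86.67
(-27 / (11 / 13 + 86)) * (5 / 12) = -585 / 4516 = -0.13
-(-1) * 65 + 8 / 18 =589 / 9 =65.44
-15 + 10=-5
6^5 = 7776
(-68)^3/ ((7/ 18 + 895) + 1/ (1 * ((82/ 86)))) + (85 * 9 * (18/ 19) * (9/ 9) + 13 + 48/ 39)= 63436695223/ 163408037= 388.21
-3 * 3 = -9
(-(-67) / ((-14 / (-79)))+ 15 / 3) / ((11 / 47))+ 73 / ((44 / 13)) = 510765 / 308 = 1658.33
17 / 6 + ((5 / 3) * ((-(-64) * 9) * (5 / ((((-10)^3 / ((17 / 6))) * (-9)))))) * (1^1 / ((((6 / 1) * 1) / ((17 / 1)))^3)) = 45203 / 1215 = 37.20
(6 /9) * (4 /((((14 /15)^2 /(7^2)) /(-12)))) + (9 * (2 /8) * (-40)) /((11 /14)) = -21060 /11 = -1914.55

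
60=60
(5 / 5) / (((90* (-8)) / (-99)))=0.14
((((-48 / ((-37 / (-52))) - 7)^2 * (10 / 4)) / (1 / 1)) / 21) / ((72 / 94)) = 861.70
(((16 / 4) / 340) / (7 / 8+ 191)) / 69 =0.00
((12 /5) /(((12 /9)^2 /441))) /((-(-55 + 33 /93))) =52731 /4840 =10.89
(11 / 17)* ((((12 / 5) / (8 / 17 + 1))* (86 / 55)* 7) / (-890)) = -3612 / 278125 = -0.01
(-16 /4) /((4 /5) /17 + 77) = -340 /6549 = -0.05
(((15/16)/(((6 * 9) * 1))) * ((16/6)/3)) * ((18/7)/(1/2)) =0.08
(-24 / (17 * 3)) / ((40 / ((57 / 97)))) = -57 / 8245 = -0.01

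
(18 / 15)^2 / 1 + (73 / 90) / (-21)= 13243 / 9450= 1.40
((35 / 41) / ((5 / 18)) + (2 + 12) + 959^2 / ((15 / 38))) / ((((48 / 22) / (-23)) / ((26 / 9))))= -2356360467461 / 33210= -70953341.39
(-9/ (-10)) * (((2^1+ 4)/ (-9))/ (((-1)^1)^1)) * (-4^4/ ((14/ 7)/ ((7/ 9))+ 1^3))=-5376/ 125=-43.01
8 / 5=1.60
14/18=7/9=0.78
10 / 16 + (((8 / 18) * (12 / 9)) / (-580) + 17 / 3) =197023 / 31320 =6.29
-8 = -8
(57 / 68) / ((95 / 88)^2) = 5808 / 8075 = 0.72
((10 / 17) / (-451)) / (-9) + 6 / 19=414208 / 1311057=0.32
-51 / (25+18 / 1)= -1.19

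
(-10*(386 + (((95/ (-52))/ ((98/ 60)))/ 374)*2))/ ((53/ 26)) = -1893.56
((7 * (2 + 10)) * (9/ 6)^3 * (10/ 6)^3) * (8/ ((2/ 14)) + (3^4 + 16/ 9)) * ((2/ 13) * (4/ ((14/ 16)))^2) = 585611.72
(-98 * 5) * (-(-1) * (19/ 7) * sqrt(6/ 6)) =-1330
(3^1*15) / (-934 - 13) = -45 / 947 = -0.05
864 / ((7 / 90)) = 77760 / 7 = 11108.57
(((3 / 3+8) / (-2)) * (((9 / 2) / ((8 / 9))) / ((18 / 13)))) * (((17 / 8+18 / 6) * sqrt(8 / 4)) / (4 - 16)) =14391 * sqrt(2) / 2048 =9.94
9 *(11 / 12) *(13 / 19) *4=429 / 19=22.58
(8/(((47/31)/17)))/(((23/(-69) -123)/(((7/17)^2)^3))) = -43765428/12345656615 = -0.00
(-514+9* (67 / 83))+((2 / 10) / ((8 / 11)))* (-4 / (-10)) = -4204987 / 8300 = -506.62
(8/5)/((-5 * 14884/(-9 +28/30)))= 242/1395375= 0.00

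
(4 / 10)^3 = 8 / 125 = 0.06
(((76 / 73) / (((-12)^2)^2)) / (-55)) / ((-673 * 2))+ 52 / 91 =112061283973 / 196107246720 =0.57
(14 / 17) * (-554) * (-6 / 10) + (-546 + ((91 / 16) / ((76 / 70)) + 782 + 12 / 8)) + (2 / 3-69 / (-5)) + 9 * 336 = 551158879 / 155040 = 3554.95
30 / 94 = 0.32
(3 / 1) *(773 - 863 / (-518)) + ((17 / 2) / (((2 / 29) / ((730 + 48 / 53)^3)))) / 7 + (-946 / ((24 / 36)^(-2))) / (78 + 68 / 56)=5291812333958822379667 / 769717612566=6875004868.76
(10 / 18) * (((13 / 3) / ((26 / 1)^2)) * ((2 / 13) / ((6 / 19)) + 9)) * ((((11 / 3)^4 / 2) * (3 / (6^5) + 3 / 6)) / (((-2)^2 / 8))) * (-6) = -17565173725 / 958010976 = -18.34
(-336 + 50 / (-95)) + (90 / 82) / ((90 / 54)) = -261641 / 779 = -335.87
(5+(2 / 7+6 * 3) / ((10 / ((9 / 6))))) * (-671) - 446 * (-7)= -72571 / 35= -2073.46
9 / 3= 3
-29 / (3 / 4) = -116 / 3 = -38.67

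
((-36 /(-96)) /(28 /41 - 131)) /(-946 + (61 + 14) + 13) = 0.00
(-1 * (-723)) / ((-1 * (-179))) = 723 / 179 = 4.04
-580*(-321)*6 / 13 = 1117080 / 13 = 85929.23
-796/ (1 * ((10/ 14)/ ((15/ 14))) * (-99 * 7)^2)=-398/ 160083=-0.00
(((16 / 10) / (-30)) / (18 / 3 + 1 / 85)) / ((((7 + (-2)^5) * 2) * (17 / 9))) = 6 / 63875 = 0.00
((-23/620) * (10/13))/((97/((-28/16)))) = 161/312728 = 0.00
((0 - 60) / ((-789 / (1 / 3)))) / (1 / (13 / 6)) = 130 / 2367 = 0.05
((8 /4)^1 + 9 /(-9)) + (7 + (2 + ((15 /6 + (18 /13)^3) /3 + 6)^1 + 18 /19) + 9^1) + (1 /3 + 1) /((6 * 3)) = 62528485 /2254122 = 27.74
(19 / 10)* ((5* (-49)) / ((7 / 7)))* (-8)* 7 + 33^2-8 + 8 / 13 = 27149.62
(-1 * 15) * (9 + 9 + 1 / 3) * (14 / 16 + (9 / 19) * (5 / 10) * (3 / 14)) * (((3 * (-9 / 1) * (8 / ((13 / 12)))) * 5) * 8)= 3510540000 / 1729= 2030387.51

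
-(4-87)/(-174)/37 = -83/6438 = -0.01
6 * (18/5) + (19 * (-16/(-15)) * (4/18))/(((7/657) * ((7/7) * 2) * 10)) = 22436/525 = 42.74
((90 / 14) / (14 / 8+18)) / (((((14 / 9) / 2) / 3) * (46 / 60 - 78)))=-145800 / 8969107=-0.02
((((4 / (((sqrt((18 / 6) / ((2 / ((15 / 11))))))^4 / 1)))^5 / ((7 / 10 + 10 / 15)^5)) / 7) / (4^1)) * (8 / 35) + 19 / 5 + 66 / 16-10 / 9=69394715730682669577987 / 10182260352824130375000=6.82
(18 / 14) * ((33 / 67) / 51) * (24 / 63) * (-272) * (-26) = 109824 / 3283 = 33.45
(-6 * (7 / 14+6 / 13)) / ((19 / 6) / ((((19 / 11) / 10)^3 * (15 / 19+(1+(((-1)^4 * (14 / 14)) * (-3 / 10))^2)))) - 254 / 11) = -167926275 / 8844537806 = -0.02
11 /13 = 0.85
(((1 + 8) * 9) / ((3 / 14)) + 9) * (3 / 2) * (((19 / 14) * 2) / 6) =7353 / 28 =262.61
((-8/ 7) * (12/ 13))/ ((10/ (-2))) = 96/ 455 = 0.21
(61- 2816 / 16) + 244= 129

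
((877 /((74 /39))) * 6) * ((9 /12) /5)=307827 /740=415.98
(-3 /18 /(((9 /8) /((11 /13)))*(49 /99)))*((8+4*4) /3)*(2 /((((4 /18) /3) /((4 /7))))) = -139392 /4459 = -31.26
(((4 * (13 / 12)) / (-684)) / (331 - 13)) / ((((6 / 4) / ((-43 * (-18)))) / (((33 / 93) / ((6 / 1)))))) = -6149 / 10114308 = -0.00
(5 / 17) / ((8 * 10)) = 1 / 272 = 0.00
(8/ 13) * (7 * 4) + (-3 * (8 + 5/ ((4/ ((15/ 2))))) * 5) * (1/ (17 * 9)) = 82357/ 5304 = 15.53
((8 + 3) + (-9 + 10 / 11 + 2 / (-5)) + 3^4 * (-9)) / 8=-90.81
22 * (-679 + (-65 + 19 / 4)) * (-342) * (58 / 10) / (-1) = -161301393 / 5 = -32260278.60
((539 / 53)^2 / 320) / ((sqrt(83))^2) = 290521 / 74607040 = 0.00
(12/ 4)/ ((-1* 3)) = -1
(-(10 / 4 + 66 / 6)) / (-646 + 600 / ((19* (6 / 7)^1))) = 57 / 2572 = 0.02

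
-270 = -270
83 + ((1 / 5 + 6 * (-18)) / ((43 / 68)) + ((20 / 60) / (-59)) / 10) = -6657721 / 76110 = -87.47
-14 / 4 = -7 / 2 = -3.50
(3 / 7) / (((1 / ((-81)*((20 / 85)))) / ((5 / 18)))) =-270 / 119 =-2.27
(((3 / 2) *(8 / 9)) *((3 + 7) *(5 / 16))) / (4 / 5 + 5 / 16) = 1000 / 267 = 3.75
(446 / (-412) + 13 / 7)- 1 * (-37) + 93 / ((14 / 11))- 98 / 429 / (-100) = 1714319329 / 15465450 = 110.85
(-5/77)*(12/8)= -15/154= -0.10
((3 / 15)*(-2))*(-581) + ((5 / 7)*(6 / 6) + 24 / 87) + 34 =271401 / 1015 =267.39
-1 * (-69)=69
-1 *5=-5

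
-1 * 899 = -899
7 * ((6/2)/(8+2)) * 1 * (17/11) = 357/110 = 3.25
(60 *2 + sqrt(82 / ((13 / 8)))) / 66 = 2 *sqrt(533) / 429 + 20 / 11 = 1.93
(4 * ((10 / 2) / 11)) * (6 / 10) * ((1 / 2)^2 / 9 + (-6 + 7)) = 37 / 33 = 1.12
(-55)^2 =3025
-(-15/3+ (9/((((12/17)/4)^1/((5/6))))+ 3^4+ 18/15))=-1197/10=-119.70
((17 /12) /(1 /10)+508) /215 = 3133 /1290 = 2.43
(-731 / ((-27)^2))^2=534361 / 531441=1.01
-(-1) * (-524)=-524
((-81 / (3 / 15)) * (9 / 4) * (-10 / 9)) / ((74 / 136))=68850 / 37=1860.81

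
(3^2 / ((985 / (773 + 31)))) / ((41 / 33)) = 238788 / 40385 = 5.91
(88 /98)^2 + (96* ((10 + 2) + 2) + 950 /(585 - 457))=1352.23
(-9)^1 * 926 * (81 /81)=-8334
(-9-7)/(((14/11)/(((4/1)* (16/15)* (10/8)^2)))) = -1760/21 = -83.81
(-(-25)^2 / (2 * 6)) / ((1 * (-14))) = 625 / 168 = 3.72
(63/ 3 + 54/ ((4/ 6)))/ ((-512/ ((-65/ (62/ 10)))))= 16575/ 7936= 2.09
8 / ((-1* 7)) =-8 / 7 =-1.14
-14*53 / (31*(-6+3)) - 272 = -24554 / 93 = -264.02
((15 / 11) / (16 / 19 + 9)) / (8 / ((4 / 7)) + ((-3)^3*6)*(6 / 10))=-0.00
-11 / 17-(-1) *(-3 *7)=-368 / 17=-21.65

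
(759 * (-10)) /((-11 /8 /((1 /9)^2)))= 1840 /27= 68.15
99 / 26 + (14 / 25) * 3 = 5.49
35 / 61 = 0.57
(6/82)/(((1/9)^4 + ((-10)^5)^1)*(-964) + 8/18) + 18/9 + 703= 18281846018442243/25931696480032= 705.00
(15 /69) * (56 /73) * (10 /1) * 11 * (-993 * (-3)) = 91753200 /1679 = 54647.53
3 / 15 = 1 / 5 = 0.20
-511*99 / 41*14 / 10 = -354123 / 205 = -1727.43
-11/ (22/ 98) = -49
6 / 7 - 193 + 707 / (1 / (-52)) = -258693 / 7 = -36956.14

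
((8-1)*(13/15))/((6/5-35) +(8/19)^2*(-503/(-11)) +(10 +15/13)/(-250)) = -46976930/199299687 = -0.24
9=9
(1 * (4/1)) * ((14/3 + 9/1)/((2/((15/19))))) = 410/19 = 21.58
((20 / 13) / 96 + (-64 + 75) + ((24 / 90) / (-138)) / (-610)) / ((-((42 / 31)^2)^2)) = -333999154008509 / 102157602019200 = -3.27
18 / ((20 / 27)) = 243 / 10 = 24.30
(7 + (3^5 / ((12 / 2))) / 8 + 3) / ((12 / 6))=7.53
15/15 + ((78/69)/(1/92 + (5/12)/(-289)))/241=33925/22654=1.50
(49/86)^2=2401/7396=0.32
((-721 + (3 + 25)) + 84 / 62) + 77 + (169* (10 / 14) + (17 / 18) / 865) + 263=-780240151 / 3378690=-230.93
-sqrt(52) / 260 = -sqrt(13) / 130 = -0.03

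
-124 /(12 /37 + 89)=-4588 /3305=-1.39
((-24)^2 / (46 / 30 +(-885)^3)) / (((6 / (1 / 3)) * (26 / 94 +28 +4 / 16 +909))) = -4512 / 91628910023713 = -0.00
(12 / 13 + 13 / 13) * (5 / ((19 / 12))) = 1500 / 247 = 6.07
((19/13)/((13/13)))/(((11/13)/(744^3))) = 7824784896/11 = 711344081.45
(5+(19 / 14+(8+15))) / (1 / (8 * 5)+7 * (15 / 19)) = 156180 / 29533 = 5.29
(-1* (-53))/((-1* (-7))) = 53/7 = 7.57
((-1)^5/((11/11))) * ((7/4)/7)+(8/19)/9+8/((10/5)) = 2597/684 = 3.80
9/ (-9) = -1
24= 24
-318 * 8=-2544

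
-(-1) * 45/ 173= 45/ 173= 0.26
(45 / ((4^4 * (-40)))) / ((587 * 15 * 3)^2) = -1 / 158777395200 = -0.00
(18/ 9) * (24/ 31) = 48/ 31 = 1.55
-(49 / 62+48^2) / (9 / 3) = -142897 / 186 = -768.26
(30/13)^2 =900/169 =5.33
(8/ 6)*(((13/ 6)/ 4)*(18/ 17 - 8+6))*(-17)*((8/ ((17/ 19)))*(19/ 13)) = 23104/ 153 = 151.01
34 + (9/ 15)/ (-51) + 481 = 43774/ 85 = 514.99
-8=-8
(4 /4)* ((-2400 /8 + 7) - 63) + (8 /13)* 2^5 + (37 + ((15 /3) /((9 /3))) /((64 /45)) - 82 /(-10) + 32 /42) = -25262233 /87360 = -289.17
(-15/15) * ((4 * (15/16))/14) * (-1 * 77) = 165/8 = 20.62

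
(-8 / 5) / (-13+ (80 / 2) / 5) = 8 / 25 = 0.32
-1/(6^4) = -1/1296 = -0.00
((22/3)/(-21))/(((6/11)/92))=-11132/189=-58.90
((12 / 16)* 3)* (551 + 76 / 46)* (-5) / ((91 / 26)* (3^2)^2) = -21185 / 966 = -21.93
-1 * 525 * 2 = -1050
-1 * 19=-19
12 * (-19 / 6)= -38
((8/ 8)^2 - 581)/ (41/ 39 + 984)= -22620/ 38417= -0.59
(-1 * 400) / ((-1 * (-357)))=-400 / 357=-1.12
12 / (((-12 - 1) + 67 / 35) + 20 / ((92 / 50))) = -1610 / 29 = -55.52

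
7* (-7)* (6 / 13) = -294 / 13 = -22.62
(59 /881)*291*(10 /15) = 11446 /881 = 12.99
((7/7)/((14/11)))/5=11/70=0.16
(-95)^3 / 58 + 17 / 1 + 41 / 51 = -43673461 / 2958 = -14764.52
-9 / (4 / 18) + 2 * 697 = 2707 / 2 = 1353.50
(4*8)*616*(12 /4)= 59136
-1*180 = -180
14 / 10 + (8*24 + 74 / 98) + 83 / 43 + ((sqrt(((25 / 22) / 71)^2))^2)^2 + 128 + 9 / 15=4072408419888236507 / 12542631234315952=324.69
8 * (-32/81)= -256/81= -3.16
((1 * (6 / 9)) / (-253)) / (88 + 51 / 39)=-26 / 881199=-0.00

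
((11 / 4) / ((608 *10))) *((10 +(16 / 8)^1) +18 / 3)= 99 / 12160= 0.01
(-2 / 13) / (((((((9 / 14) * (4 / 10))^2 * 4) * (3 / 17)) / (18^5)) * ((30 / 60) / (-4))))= 647740800 / 13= 49826215.38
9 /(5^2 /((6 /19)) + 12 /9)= 18 /161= 0.11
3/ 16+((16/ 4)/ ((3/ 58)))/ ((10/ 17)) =31597/ 240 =131.65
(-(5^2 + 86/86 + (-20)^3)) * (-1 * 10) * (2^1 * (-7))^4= -3063291840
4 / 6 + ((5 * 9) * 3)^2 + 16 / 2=54701 / 3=18233.67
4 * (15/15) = 4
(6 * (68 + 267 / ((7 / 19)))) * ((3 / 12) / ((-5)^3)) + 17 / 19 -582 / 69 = -13040989 / 764750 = -17.05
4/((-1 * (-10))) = 2/5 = 0.40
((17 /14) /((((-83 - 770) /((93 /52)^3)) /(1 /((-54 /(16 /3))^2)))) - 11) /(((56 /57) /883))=-1176585585001973 /119009099664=-9886.52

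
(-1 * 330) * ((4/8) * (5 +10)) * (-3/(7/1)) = 1060.71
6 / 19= 0.32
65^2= 4225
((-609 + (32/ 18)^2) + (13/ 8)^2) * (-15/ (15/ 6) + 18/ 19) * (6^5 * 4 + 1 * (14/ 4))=194545247345/ 2052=94807625.41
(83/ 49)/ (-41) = -83/ 2009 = -0.04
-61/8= -7.62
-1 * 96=-96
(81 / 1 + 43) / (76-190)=-62 / 57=-1.09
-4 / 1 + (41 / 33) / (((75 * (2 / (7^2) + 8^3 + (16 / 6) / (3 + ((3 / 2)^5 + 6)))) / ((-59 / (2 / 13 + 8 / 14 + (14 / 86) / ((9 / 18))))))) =-180923764893931 / 45210417551200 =-4.00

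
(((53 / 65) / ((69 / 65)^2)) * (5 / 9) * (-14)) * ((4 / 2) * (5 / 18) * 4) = -4823000 / 385641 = -12.51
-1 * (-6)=6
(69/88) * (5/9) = 115/264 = 0.44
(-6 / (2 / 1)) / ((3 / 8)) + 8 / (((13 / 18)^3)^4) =9068266370429560 / 23298085122481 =389.23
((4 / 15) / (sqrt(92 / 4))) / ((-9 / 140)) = -112 * sqrt(23) / 621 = -0.86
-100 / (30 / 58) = -580 / 3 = -193.33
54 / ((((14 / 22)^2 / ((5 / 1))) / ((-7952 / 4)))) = -9278280 / 7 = -1325468.57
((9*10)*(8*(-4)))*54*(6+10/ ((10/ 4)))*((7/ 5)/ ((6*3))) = -120960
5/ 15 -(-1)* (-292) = -291.67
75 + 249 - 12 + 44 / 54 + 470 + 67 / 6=42875 / 54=793.98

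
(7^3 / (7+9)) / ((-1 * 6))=-343 / 96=-3.57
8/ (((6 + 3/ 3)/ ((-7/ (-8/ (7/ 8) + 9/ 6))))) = 112/ 107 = 1.05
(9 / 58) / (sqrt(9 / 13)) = 3 * sqrt(13) / 58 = 0.19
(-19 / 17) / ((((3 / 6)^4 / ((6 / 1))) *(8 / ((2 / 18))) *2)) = -38 / 51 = -0.75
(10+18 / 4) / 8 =29 / 16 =1.81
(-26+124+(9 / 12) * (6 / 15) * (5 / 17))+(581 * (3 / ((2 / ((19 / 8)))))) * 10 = 2828285 / 136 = 20796.21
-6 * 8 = -48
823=823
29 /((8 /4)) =29 /2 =14.50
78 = 78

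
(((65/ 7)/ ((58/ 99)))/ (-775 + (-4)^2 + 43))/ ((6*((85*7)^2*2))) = -429/ 82330921120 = -0.00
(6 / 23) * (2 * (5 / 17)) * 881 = 52860 / 391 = 135.19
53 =53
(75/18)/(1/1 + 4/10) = 125/42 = 2.98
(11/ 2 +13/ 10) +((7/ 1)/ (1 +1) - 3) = 7.30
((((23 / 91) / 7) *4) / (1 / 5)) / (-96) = -115 / 15288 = -0.01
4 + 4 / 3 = 16 / 3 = 5.33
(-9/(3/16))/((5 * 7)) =-1.37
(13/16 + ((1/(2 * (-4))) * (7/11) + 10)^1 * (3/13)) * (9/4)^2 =574857/36608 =15.70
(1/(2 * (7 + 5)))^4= 1/331776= 0.00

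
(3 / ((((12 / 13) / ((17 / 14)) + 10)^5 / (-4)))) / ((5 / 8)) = -0.00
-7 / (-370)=7 / 370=0.02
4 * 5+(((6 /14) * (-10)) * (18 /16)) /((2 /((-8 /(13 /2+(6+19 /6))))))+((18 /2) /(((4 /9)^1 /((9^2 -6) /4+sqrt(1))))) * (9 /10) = 20065039 /52640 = 381.17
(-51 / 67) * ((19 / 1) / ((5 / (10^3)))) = -193800 / 67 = -2892.54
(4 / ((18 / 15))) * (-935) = -9350 / 3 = -3116.67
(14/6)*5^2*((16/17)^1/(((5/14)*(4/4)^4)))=7840/51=153.73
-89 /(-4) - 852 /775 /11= 755317 /34100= 22.15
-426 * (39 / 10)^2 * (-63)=20410299 / 50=408205.98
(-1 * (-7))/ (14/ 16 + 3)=56/ 31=1.81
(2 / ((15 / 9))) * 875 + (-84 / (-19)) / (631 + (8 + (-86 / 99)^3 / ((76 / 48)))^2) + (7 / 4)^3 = 1055.37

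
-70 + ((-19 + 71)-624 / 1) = -642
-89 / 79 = -1.13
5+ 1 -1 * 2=4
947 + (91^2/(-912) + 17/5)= 4292419/4560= 941.32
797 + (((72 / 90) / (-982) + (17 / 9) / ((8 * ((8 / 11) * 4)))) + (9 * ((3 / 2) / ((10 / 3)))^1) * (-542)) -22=-1606417111 / 1131264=-1420.02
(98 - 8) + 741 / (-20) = 1059 / 20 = 52.95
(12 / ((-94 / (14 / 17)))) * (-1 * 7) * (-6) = -3528 / 799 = -4.42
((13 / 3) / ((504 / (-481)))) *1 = -6253 / 1512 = -4.14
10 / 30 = 0.33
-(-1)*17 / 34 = 1 / 2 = 0.50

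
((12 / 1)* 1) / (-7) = -12 / 7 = -1.71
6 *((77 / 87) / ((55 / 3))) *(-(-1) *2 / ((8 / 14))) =147 / 145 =1.01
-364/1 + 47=-317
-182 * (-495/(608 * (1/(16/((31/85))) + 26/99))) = 379053675/730151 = 519.14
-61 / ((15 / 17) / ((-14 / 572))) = 7259 / 4290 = 1.69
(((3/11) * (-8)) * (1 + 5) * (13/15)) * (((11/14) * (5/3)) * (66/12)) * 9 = -735.43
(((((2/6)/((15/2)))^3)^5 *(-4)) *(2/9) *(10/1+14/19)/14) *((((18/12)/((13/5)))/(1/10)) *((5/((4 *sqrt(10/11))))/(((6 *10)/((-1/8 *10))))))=69632 *sqrt(110)/1303658816131523880615234375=0.00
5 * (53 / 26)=265 / 26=10.19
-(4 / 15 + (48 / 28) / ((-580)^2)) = -470969 / 1766100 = -0.27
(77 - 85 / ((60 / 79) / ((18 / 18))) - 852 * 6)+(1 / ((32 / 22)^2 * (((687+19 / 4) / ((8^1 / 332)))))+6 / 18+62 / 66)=-1247931937807 / 242522016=-5145.64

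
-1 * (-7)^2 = -49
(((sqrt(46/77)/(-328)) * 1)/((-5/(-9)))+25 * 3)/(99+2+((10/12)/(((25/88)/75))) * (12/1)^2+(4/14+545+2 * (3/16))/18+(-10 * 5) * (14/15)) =15120/6403753 - 162 * sqrt(3542)/72202315075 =0.00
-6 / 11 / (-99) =2 / 363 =0.01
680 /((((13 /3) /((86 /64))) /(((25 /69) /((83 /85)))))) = 7766875 /99268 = 78.24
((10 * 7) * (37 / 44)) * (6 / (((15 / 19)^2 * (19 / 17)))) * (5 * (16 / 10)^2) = 5354048 / 825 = 6489.76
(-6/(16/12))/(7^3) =-9/686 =-0.01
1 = 1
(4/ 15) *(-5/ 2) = -2/ 3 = -0.67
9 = 9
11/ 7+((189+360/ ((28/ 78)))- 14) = 8256/ 7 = 1179.43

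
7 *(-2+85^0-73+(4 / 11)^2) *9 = -563094 / 121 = -4653.67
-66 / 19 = -3.47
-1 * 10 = -10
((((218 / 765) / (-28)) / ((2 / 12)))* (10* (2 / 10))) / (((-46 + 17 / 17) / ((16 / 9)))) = 3488 / 722925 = 0.00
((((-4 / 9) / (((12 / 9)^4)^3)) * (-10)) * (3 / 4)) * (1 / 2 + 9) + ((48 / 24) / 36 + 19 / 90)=319543339 / 251658240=1.27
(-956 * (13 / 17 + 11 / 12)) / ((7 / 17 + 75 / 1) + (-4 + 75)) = -81977 / 7467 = -10.98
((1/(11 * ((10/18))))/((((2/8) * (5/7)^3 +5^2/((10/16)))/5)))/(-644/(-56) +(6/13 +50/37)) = 1319864/860993265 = 0.00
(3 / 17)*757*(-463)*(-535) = 562538055 / 17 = 33090473.82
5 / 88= 0.06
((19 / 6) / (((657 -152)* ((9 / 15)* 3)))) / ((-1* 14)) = -19 / 76356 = -0.00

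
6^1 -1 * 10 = -4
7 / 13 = 0.54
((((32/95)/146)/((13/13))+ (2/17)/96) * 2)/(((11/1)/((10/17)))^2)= 99955/4947204306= 0.00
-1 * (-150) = 150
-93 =-93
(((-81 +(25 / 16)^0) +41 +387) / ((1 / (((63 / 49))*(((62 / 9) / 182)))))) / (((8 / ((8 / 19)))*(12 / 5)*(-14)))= -4495 / 169442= -0.03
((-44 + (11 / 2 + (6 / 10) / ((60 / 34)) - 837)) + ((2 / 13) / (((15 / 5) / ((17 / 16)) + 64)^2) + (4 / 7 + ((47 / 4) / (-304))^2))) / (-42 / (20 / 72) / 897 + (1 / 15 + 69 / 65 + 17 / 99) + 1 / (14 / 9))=-33770020006995602913 / 68507032327198720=-492.94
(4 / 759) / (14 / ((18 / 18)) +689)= 4 / 533577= 0.00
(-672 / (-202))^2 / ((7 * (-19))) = -16128 / 193819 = -0.08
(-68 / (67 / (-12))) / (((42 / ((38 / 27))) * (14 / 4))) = 10336 / 88641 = 0.12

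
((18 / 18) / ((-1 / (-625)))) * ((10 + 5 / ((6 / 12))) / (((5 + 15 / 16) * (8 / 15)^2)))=140625 / 19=7401.32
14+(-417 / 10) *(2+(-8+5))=557 / 10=55.70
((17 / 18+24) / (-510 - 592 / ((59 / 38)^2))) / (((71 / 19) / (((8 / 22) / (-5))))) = 29696411 / 46218451455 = 0.00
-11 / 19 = -0.58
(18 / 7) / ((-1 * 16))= -9 / 56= -0.16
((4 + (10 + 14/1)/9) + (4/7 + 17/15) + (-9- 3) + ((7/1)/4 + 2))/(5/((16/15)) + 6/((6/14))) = 68/10465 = 0.01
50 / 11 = 4.55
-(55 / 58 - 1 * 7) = 351 / 58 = 6.05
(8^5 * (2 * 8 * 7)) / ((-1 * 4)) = -917504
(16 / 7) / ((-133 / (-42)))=96 / 133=0.72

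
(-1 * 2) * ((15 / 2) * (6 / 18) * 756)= -3780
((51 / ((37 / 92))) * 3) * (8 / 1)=112608 / 37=3043.46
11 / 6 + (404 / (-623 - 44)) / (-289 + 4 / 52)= 766369 / 417542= 1.84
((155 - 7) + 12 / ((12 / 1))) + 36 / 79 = 11807 / 79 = 149.46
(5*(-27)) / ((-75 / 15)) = 27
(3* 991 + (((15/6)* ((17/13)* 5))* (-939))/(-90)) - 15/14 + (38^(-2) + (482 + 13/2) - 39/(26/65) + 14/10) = 3483724507/985530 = 3534.87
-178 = -178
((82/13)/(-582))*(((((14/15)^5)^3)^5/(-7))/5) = 533689296195403487988129195556396751985316095629626553202742036318866343286727101120512/304544509922456386367430316590256605987108638768892827919376742329404805786907672882080078125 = 0.00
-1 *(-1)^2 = -1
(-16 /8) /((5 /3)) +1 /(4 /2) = -0.70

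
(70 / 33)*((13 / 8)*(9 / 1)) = 1365 / 44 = 31.02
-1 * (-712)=712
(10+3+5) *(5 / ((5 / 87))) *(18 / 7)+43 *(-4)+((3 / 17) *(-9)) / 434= 28441109 / 7378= 3854.85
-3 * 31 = -93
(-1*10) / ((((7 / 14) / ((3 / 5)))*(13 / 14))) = -168 / 13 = -12.92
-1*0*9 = 0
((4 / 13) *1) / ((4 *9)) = 1 / 117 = 0.01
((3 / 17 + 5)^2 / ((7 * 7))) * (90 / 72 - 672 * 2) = -10398256 / 14161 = -734.29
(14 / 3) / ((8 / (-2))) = -7 / 6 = -1.17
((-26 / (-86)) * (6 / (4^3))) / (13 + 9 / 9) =39 / 19264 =0.00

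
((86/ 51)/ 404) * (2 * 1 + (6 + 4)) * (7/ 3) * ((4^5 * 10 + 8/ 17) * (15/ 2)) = 262002440/ 29189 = 8976.07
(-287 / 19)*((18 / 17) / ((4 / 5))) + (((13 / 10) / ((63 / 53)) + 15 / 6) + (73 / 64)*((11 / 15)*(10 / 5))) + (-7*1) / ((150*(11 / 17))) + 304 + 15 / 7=52171506523 / 179071200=291.35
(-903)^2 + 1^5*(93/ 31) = 815412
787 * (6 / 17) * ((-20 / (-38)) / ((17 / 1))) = 47220 / 5491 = 8.60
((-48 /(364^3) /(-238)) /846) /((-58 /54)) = -9 /1955631287792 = -0.00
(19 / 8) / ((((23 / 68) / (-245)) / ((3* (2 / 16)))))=-237405 / 368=-645.12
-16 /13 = -1.23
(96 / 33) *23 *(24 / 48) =33.45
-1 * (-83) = 83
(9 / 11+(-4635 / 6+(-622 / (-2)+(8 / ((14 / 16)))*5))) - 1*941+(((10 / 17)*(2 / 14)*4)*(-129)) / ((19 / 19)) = -523349 / 374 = -1399.33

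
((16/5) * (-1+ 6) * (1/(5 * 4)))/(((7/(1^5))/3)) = 12/35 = 0.34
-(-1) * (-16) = -16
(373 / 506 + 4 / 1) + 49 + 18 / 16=111041 / 2024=54.86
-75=-75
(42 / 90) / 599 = 7 / 8985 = 0.00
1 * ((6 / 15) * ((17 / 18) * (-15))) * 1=-17 / 3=-5.67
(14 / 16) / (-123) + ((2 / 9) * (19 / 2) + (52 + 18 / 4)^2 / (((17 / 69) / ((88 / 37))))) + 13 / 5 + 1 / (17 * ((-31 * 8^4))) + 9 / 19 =86292536553378677 / 2799769374720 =30821.30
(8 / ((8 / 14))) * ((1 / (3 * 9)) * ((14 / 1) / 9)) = 196 / 243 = 0.81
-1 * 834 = -834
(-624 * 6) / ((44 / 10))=-9360 / 11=-850.91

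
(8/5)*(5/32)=1/4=0.25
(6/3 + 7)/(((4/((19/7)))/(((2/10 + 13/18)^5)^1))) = 4.07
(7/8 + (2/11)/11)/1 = 863/968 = 0.89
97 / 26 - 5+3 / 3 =-0.27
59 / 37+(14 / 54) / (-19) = 30008 / 18981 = 1.58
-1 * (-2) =2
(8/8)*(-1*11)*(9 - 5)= -44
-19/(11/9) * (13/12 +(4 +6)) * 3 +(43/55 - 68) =-128503/220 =-584.10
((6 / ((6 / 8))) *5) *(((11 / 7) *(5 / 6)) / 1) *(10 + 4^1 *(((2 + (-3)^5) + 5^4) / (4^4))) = 17600 / 21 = 838.10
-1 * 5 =-5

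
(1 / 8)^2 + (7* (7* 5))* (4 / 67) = 62787 / 4288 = 14.64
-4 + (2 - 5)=-7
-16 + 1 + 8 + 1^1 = -6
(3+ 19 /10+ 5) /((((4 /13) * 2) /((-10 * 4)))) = -643.50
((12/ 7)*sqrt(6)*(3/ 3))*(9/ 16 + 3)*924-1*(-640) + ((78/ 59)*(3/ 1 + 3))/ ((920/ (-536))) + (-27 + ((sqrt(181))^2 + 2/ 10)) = 5357291/ 6785 + 5643*sqrt(6) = 14612.05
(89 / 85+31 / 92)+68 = 542583 / 7820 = 69.38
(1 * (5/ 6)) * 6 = 5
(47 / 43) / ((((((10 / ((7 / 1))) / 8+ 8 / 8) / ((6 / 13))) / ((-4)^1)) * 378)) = -752 / 166023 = -0.00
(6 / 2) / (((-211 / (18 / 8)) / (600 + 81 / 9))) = -16443 / 844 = -19.48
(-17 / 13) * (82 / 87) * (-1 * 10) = 13940 / 1131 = 12.33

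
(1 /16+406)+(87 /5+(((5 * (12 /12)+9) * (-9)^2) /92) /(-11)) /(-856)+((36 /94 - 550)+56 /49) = -12685387881 /89063590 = -142.43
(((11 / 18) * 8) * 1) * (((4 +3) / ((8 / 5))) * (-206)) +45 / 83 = -3290960 / 747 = -4405.57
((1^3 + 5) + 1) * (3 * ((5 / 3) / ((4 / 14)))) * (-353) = -43242.50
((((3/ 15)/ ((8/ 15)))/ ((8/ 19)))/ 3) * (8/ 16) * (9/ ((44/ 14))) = 1197/ 2816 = 0.43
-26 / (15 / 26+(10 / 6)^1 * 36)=-676 / 1575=-0.43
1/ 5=0.20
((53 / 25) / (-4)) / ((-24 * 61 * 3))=53 / 439200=0.00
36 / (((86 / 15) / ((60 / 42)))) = 2700 / 301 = 8.97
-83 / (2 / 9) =-747 / 2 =-373.50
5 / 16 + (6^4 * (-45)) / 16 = -58315 / 16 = -3644.69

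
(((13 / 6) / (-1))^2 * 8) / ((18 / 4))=676 / 81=8.35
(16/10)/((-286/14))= -56/715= -0.08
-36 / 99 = -4 / 11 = -0.36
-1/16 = -0.06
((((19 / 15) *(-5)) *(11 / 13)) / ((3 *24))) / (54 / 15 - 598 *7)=1045 / 58720896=0.00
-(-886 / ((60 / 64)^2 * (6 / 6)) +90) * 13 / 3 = 2685358 / 675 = 3978.31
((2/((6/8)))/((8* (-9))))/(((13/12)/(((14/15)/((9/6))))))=-112/5265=-0.02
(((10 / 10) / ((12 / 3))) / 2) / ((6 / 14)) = 7 / 24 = 0.29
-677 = -677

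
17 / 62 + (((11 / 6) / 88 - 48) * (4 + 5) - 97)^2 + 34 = 2219516151 / 7936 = 279676.93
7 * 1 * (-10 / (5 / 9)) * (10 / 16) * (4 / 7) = -45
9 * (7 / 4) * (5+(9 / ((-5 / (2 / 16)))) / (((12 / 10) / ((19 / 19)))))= 4851 / 64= 75.80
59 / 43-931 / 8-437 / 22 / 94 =-20490619 / 177848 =-115.21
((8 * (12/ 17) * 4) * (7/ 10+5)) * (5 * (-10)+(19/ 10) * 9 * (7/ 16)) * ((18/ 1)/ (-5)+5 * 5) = -248948982/ 2125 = -117152.46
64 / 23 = 2.78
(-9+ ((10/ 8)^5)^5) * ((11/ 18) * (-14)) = -22167539603083452193/ 10133099161583616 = -2187.64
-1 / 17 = -0.06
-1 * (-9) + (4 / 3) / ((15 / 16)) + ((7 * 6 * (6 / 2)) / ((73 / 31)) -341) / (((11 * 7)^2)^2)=1203533720302 / 115477739685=10.42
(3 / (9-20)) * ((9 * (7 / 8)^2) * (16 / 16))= -1323 / 704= -1.88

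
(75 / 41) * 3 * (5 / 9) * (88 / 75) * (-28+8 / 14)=-28160 / 287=-98.12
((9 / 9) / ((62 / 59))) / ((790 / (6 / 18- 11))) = -472 / 36735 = -0.01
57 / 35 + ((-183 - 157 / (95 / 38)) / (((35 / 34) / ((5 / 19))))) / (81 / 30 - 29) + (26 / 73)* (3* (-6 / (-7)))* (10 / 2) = 15680171 / 1823905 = 8.60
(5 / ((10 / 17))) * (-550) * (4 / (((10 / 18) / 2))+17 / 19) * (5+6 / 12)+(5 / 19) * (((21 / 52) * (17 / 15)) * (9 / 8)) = -3108372769 / 7904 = -393265.79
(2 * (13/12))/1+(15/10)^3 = 133/24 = 5.54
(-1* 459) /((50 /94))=-21573 /25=-862.92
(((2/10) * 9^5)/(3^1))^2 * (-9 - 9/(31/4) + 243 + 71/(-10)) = 27111298399731/7750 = 3498232051.58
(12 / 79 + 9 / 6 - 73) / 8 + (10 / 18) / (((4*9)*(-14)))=-6392581 / 716688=-8.92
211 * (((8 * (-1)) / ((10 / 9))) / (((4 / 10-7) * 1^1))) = 2532 / 11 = 230.18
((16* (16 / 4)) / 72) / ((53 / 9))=8 / 53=0.15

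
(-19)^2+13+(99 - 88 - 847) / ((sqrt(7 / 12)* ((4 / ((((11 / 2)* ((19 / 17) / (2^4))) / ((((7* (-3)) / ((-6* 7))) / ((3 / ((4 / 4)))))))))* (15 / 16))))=374 - 87362* sqrt(21) / 595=-298.85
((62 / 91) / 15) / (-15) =-62 / 20475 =-0.00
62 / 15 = 4.13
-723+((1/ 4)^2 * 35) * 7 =-11323/ 16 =-707.69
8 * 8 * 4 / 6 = 128 / 3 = 42.67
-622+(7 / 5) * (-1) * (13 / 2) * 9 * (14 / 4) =-908.65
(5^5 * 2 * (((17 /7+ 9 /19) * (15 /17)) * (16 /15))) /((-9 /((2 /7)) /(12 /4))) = -77200000 /47481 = -1625.91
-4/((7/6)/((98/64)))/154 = -3/88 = -0.03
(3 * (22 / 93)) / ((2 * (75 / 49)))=539 / 2325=0.23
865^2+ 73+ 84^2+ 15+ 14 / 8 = 3021483 / 4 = 755370.75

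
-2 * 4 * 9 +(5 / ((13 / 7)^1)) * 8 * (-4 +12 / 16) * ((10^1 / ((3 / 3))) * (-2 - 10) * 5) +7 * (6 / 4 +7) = 83975 / 2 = 41987.50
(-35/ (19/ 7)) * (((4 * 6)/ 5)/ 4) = -294/ 19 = -15.47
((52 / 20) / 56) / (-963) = -13 / 269640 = -0.00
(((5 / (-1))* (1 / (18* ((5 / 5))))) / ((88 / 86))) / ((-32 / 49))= 10535 / 25344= 0.42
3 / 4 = 0.75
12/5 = 2.40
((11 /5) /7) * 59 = 649 /35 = 18.54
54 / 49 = 1.10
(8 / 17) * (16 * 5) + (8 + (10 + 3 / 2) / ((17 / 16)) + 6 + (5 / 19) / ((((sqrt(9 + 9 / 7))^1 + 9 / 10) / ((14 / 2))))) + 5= 7000 * sqrt(14) / 42009 + 16019791 / 238051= 67.92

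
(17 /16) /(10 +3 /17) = 289 /2768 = 0.10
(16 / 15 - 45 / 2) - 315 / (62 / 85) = -210779 / 465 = -453.29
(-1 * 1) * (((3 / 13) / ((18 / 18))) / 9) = -1 / 39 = -0.03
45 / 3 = 15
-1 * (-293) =293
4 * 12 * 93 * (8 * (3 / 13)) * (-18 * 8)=-15427584 / 13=-1186737.23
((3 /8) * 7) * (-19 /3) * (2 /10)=-133 /40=-3.32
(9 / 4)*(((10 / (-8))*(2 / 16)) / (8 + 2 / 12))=-0.04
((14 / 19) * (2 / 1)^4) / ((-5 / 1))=-224 / 95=-2.36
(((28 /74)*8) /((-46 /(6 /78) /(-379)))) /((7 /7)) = 21224 /11063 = 1.92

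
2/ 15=0.13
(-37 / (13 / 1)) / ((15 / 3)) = -37 / 65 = -0.57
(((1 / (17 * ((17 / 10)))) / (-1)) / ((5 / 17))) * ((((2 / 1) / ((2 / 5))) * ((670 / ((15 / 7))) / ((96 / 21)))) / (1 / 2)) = -16415 / 204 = -80.47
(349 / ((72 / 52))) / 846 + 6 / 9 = 14689 / 15228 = 0.96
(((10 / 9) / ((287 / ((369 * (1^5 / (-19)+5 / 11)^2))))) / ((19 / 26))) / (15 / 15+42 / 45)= 3931200 / 24068231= 0.16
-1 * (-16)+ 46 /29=510 /29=17.59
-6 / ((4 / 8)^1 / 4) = -48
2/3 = 0.67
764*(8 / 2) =3056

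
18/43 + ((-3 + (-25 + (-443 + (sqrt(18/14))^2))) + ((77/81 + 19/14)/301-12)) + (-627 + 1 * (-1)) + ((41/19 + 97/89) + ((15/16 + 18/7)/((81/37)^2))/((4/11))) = -550575027746329/498697166016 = -1104.03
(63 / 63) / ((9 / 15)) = 5 / 3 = 1.67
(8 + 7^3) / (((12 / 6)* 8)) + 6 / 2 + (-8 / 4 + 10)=527 / 16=32.94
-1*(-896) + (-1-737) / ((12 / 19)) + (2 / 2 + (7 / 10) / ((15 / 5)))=-4069 / 15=-271.27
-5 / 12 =-0.42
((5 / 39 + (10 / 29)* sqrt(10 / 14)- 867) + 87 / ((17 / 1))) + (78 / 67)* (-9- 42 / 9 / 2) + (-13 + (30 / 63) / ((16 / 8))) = -276030787 / 310947 + 10* sqrt(35) / 203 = -887.42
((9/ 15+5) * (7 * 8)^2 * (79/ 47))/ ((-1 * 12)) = -1734208/ 705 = -2459.87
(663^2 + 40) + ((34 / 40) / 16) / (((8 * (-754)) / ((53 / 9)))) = 439609.00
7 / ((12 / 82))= 47.83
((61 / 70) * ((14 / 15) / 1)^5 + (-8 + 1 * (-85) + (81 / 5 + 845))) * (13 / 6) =37948335763 / 22781250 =1665.77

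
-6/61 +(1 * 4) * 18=4386/61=71.90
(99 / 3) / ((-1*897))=-11 / 299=-0.04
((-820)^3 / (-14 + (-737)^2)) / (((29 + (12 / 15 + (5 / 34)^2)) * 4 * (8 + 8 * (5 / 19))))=-47305651375 / 56173850517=-0.84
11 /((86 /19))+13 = 1327 /86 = 15.43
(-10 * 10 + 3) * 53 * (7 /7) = -5141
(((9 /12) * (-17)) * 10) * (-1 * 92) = 11730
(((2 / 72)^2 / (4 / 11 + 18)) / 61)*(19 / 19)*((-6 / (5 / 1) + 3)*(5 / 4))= 0.00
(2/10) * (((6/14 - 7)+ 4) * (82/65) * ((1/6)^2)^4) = -0.00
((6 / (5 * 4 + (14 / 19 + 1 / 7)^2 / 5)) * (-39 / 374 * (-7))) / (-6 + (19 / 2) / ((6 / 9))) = 96581940 / 3666785573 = 0.03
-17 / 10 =-1.70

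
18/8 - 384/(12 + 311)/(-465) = 451097/200260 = 2.25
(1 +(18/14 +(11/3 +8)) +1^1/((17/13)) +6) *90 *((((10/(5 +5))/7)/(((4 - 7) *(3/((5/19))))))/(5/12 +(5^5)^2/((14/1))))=-295840/26496109577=-0.00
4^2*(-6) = -96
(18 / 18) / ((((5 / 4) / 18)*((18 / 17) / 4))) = 272 / 5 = 54.40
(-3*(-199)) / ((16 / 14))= 4179 / 8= 522.38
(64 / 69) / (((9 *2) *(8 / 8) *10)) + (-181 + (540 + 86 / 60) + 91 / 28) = 4517011 / 12420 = 363.69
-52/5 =-10.40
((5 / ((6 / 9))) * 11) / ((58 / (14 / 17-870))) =-609510 / 493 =-1236.33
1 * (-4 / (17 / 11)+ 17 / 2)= 5.91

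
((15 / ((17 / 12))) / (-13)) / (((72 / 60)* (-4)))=75 / 442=0.17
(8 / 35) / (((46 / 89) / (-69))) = -30.51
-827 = -827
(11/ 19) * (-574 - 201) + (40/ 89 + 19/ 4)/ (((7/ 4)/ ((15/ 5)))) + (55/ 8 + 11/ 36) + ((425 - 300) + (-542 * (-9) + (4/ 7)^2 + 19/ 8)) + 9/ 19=3410664028/ 745731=4573.58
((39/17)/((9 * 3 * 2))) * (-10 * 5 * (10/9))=-3250/1377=-2.36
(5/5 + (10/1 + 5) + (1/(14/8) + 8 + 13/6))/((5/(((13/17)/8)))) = 14599/28560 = 0.51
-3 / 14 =-0.21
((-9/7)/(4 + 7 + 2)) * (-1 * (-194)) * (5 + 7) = -20952/91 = -230.24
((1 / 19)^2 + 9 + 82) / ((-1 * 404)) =-8213 / 36461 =-0.23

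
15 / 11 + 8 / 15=313 / 165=1.90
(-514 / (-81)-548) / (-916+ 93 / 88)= 3860912 / 6521715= 0.59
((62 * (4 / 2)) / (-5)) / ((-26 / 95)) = 1178 / 13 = 90.62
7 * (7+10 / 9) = 511 / 9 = 56.78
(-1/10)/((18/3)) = -1/60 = -0.02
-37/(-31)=37/31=1.19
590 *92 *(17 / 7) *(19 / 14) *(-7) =-8766220 / 7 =-1252317.14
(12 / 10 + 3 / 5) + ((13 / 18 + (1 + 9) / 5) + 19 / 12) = 1099 / 180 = 6.11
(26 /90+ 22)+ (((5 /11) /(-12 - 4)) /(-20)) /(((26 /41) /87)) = 18519427 /823680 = 22.48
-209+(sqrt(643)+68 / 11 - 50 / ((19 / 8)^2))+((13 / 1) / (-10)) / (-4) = -33572017 / 158840+sqrt(643) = -186.00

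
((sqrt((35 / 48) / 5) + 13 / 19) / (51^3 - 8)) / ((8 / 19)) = 19 * sqrt(21) / 12733728 + 13 / 1061144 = 0.00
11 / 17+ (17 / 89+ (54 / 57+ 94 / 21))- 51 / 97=335878171 / 58557639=5.74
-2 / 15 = -0.13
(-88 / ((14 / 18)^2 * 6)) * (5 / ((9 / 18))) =-11880 / 49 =-242.45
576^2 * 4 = 1327104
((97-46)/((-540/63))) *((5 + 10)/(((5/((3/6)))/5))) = -357/8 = -44.62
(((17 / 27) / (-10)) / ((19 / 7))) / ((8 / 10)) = -119 / 4104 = -0.03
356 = 356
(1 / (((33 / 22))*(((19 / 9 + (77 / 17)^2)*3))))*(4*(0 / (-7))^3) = 0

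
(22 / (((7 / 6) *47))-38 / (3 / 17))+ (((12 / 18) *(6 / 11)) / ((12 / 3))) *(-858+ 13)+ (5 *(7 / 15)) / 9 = -28482464 / 97713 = -291.49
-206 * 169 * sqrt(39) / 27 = -34814 * sqrt(39) / 27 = -8052.35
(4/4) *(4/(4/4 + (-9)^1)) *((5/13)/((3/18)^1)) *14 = -210/13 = -16.15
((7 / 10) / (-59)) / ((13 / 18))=-63 / 3835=-0.02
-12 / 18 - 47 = -143 / 3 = -47.67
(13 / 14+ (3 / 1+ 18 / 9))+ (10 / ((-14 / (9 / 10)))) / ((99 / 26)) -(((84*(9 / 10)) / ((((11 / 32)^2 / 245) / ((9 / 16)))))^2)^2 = -181371685452238114491203190107 / 3001024334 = -60436592731819586269.04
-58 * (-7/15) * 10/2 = 406/3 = 135.33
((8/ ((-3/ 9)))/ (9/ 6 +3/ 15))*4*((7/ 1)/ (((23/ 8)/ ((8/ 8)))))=-53760/ 391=-137.49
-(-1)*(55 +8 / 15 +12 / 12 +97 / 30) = 1793 / 30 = 59.77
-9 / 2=-4.50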